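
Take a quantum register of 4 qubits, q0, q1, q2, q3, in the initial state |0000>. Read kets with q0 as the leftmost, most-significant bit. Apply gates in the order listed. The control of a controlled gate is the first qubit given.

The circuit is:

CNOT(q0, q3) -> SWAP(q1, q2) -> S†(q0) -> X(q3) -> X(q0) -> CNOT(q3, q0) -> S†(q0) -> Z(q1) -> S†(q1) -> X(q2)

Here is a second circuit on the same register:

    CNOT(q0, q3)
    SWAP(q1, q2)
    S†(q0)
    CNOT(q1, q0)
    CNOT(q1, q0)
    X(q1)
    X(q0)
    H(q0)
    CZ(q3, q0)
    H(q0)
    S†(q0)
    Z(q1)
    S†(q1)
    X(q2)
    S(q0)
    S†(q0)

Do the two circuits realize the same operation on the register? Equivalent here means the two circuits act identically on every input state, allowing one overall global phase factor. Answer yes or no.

No, they are not equivalent — no single phase factor reconciles the two unitaries.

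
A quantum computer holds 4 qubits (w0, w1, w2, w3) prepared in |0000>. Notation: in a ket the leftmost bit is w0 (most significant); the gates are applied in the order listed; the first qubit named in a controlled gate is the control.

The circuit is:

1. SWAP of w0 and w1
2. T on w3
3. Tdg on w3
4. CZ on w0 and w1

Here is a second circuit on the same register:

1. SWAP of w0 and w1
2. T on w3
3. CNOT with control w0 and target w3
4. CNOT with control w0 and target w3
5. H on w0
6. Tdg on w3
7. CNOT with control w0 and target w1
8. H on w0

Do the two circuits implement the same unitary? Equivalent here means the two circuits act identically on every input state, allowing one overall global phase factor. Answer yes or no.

No — the two circuits implement different unitaries, even allowing a global phase.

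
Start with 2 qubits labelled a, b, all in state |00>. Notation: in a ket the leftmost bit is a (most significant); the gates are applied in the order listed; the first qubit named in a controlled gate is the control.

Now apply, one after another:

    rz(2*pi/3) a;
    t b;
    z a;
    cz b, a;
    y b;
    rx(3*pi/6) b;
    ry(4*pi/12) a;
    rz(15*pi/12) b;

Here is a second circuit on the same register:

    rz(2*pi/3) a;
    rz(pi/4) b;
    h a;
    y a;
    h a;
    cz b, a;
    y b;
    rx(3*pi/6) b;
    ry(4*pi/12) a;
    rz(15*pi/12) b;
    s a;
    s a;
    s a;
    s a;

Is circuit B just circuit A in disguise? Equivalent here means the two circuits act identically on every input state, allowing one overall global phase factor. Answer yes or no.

No, they are not equivalent — no single phase factor reconciles the two unitaries.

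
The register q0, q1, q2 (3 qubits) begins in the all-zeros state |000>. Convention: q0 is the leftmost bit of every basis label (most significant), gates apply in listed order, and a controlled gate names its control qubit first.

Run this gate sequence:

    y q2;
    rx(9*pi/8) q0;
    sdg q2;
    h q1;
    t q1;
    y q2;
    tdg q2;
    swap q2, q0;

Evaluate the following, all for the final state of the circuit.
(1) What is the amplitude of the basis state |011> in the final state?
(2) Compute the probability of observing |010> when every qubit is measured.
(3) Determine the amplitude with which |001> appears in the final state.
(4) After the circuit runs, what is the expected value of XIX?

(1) The final state's coefficient on |011> equals -sqrt(2)*exp(I*pi/4)*cos(pi/16)/2.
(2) A full measurement returns |010> with probability 1/4 - sqrt(sqrt(2) + 2)/8.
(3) |001> carries amplitude -sqrt(2)*cos(pi/16)/2 in the final state.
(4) The observable XIX averages to 0.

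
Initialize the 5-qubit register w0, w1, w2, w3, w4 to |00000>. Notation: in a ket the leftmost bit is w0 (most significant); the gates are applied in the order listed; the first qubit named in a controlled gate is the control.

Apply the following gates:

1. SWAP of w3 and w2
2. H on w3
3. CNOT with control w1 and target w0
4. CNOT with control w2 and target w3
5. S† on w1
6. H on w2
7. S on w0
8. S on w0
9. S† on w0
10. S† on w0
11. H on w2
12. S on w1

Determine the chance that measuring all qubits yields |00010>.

Outcome |00010> occurs with probability 1/2. Key observation: the block from step 5 through step 12 cancels to the identity and can be dropped.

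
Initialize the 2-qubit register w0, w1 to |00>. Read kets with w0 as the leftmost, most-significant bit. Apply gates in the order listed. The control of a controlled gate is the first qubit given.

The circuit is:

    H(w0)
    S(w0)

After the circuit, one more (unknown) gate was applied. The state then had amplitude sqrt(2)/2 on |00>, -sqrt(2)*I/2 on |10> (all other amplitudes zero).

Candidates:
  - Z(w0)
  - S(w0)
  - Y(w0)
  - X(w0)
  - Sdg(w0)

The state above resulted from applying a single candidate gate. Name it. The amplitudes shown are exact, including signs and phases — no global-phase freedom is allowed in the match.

It was Z(w0) that produced the state shown.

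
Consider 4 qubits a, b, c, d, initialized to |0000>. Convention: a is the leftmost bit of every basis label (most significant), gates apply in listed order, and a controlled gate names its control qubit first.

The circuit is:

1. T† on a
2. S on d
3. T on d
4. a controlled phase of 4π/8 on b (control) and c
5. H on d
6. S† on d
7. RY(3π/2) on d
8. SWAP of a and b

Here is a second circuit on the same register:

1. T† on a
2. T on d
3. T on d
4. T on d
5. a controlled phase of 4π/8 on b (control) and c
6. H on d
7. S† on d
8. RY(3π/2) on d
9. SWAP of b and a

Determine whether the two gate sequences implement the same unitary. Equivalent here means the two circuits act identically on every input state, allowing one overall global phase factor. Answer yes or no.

Yes: on every input state the two circuits agree up to one overall phase factor.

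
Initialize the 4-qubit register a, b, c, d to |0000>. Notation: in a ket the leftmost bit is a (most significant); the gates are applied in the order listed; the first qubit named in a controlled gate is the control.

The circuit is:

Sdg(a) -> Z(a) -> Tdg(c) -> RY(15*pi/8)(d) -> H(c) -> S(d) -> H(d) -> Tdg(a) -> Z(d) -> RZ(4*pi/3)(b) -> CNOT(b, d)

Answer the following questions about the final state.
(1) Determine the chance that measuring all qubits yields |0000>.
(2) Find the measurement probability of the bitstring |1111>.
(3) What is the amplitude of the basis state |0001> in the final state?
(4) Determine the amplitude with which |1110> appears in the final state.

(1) The probability of measuring |0000> is 1/4.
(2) The probability of measuring |1111> is 0.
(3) The amplitude on |0001> is -exp(19*I*pi/48)/2.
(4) The amplitude on |1110> is 0.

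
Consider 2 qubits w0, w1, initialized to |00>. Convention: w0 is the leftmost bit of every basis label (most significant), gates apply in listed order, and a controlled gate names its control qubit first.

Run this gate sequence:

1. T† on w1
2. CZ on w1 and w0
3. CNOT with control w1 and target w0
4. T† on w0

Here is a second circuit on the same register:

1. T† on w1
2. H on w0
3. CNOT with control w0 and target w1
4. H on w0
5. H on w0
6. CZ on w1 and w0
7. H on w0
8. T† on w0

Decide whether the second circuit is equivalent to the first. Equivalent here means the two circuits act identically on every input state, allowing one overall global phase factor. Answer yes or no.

No — the two circuits implement different unitaries, even allowing a global phase.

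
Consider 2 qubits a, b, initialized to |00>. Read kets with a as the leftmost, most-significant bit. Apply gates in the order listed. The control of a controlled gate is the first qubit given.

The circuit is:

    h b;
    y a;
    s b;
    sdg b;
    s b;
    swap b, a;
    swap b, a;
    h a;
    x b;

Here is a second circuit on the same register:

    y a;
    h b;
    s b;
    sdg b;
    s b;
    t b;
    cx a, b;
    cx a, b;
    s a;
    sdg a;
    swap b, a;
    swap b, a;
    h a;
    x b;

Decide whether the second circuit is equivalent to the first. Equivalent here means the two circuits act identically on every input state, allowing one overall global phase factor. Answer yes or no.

No: there is an input state on which the two circuits produce genuinely different outputs (not merely differing by a phase).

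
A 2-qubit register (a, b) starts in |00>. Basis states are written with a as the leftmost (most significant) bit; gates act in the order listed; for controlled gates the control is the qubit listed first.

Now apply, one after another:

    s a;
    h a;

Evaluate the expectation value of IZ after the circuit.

The expectation value of IZ is 1.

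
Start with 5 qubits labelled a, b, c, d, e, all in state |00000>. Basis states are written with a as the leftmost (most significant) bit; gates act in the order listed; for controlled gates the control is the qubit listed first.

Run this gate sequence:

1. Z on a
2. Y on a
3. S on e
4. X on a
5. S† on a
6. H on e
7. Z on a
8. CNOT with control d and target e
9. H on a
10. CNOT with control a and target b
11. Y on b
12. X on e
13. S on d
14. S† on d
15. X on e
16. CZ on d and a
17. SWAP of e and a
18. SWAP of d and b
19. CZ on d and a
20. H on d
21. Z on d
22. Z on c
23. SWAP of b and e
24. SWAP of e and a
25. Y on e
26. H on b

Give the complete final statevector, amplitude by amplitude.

The final amplitudes are -I/2 on |00000>, -I/2 on |00011>, -I/2 on |01001>, -I/2 on |01010>, and 0 on every other basis state. Key observation: the block from step 12 through step 15 cancels to the identity and can be dropped.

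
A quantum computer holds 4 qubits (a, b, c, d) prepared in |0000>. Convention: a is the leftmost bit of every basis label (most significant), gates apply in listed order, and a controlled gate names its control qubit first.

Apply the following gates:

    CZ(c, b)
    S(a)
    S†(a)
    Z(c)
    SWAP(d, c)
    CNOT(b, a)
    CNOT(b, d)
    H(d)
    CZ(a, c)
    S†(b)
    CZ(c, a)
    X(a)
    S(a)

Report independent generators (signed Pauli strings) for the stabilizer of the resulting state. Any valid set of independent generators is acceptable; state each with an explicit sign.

The final state is stabilized by the group generated by +IIIX, -ZIII, +IZII, +IIZI; other independent generating sets are equally valid. Key observation: the block from step 2 through step 3 cancels to the identity and can be dropped.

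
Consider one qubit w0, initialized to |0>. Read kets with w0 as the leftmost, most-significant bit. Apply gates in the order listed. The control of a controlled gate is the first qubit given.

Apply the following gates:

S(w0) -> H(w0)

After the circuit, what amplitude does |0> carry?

|0> carries amplitude sqrt(2)/2 in the final state.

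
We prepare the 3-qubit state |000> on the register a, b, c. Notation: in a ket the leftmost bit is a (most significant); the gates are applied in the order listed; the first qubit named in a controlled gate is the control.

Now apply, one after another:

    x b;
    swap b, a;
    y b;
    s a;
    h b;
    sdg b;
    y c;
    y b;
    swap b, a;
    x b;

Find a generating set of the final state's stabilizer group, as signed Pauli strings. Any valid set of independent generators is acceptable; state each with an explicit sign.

The stabilizer group can be generated by +YII, +IZI, -IIZ, among other valid generating sets.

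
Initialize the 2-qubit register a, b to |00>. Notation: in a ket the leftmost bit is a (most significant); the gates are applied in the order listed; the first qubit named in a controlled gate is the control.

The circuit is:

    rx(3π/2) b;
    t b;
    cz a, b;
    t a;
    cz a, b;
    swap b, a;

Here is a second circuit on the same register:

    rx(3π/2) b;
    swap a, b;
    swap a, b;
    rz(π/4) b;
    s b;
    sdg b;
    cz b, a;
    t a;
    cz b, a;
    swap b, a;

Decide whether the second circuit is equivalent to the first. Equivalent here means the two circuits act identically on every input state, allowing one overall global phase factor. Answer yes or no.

Yes — the two circuits implement the same unitary up to a global phase.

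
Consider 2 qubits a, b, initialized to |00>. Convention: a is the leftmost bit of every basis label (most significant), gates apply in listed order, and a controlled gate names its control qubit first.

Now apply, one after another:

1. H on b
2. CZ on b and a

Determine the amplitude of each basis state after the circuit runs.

The final amplitudes are sqrt(2)/2 on |00>, sqrt(2)/2 on |01>, 0 on |10>, 0 on |11>.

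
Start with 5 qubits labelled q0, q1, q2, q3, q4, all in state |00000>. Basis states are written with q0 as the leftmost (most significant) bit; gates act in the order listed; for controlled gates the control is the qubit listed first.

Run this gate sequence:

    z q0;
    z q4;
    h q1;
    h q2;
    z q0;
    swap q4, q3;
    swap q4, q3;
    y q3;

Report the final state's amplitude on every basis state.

The resulting statevector has amplitude I/2 on |00010>, I/2 on |00110>, I/2 on |01010>, I/2 on |01110>, and 0 on every other basis state.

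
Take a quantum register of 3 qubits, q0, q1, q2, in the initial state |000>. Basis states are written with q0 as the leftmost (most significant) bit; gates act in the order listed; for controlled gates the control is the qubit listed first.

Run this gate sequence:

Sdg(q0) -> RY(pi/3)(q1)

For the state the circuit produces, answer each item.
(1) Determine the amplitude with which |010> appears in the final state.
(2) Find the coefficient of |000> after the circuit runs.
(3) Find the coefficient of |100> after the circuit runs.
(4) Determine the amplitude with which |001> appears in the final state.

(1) |010> carries amplitude 1/2 in the final state.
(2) The final state's coefficient on |000> equals sqrt(3)/2.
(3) |100> carries amplitude 0 in the final state.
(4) |001> carries amplitude 0 in the final state.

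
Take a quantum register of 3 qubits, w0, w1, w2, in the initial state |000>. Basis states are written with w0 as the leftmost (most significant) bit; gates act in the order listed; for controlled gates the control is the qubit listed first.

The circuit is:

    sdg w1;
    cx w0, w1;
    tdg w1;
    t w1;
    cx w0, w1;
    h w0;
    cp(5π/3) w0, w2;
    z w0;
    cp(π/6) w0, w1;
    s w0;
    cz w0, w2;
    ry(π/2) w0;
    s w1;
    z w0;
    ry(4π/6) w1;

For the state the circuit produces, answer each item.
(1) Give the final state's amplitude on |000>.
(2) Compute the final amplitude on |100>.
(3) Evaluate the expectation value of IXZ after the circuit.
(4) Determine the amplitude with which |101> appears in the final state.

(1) The amplitude on |000> is 1/4 + I/4. Key observation: steps 2-5 multiply out to the identity, so the circuit reduces to the remaining gates.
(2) The final state's coefficient on |100> equals -1/4 + I/4.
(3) The expectation value of IXZ is sqrt(3)/2.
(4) The amplitude on |101> is 0.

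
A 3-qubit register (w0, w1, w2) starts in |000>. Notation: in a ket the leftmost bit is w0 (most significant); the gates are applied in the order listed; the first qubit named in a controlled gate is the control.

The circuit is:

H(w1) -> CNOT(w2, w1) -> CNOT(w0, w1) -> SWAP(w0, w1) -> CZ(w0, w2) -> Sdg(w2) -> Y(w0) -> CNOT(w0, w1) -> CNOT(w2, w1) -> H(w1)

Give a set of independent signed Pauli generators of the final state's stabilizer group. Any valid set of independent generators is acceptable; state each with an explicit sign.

The final state is stabilized by the group generated by -XZI, +ZXI, +IIZ; other independent generating sets are equally valid.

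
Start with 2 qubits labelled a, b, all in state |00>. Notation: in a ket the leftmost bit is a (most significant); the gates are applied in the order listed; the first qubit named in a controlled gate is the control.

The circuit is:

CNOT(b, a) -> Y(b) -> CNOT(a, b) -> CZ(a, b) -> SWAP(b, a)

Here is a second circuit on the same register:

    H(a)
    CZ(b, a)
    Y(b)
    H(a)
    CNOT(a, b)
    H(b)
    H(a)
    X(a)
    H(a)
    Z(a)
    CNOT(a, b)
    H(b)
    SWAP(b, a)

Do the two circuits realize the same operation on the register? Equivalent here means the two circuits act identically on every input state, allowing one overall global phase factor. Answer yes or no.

Yes: on every input state the two circuits agree up to one overall phase factor.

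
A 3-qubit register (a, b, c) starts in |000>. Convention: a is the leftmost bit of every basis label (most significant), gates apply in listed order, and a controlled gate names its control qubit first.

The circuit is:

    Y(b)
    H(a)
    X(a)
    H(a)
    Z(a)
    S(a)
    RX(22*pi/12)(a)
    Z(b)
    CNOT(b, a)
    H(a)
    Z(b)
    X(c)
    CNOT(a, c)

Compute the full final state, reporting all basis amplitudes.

The final amplitudes are (1 - I)*(sqrt(3) - I)/4 on |011>, (-1 + sqrt(3)*I)*(1 - I)/4 on |110>, and 0 on every other basis state. Key observation: the block from step 2 through step 5 cancels to the identity and can be dropped.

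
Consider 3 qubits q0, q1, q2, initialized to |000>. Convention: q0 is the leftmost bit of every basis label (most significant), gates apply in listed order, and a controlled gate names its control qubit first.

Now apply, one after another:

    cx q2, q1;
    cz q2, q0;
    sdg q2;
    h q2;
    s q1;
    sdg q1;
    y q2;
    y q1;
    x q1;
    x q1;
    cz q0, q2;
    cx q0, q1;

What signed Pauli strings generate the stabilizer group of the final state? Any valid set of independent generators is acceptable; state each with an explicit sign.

One valid set of independent stabilizer generators is -IIX, +ZII, -IZI (any independent generating set of the same group is equally correct).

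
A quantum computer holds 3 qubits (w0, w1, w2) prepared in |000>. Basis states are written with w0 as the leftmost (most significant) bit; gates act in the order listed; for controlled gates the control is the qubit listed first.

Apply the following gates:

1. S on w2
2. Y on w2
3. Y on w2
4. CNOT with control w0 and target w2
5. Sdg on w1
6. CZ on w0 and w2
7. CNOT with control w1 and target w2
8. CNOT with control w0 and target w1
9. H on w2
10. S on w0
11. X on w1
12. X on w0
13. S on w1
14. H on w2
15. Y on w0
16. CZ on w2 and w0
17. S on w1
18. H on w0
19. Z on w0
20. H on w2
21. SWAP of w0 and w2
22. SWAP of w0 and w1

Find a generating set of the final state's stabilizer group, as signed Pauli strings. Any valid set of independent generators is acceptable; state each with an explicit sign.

The final state is stabilized by the group generated by +IXI, -IIX, -ZII; other independent generating sets are equally valid.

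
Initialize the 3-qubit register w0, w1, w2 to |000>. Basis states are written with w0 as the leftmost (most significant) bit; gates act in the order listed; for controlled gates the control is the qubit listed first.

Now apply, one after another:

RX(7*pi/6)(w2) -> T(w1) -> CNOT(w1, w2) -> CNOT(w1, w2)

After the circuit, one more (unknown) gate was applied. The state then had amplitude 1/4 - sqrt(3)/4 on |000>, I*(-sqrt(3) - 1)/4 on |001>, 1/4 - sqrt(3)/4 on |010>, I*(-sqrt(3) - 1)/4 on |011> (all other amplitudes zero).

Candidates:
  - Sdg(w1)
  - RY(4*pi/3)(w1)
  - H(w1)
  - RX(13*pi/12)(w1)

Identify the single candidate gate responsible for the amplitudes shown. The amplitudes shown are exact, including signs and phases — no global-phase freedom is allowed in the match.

It was H(w1) that produced the state shown. Key observation: the block from step 3 through step 4 cancels to the identity and can be dropped.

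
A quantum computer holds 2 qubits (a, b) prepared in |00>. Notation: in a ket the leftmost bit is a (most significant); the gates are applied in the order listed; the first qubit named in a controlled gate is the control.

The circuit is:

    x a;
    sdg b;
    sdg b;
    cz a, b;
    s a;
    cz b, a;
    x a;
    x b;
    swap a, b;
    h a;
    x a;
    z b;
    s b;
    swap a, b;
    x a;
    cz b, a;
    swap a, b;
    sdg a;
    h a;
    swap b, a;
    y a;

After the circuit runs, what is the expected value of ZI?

The observable ZI averages to 1.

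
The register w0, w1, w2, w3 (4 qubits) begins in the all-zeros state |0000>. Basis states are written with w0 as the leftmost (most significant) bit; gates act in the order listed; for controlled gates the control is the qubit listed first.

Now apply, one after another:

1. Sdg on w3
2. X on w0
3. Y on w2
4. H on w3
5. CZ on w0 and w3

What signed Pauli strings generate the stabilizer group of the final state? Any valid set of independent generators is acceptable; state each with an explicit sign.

The stabilizer group can be generated by -IIIX, -ZIII, +IZII, -IIZI, among other valid generating sets.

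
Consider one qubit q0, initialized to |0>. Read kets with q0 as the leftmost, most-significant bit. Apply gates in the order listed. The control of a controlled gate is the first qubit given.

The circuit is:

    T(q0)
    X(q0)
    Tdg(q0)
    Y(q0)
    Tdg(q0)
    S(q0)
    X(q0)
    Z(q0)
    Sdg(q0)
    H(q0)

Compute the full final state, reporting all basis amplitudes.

The final amplitudes are -sqrt(2)*exp(3*I*pi/4)/2 on |0>, sqrt(2)*exp(3*I*pi/4)/2 on |1>.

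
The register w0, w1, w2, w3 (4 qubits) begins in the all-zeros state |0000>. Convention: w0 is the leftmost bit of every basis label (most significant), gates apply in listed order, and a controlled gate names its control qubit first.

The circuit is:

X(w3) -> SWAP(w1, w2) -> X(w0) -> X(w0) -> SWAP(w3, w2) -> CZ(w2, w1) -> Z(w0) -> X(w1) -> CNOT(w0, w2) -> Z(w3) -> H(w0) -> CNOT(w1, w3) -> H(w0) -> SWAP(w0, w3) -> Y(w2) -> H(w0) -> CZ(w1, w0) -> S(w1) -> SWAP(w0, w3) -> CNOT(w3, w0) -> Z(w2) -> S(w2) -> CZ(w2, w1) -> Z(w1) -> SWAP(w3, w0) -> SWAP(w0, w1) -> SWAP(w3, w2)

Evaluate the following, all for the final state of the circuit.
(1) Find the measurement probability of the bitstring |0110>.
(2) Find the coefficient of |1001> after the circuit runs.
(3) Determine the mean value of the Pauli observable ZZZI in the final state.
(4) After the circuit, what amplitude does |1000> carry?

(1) The probability of measuring |0110> is 0. Key observation: steps 3-4 multiply out to the identity, so the circuit reduces to the remaining gates.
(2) |1001> carries amplitude 0 in the final state.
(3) The expectation value of ZZZI is -1.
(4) The amplitude on |1000> is -sqrt(2)/2.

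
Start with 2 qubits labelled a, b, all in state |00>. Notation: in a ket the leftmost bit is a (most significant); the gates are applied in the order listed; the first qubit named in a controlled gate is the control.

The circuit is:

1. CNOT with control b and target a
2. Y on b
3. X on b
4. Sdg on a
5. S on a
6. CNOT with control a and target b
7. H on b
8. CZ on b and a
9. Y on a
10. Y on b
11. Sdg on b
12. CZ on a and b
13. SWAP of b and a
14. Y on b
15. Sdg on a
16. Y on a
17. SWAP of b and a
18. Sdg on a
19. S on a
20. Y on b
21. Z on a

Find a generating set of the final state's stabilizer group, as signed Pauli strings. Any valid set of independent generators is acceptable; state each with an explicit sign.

One valid set of independent stabilizer generators is -IX, +ZI (any independent generating set of the same group is equally correct).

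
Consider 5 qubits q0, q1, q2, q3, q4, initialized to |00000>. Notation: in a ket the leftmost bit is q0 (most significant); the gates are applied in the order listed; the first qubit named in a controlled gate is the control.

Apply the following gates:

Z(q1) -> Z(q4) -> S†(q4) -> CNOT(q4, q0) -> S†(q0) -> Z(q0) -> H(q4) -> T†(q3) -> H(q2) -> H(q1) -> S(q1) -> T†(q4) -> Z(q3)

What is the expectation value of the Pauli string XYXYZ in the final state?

The expectation value of XYXYZ is 0.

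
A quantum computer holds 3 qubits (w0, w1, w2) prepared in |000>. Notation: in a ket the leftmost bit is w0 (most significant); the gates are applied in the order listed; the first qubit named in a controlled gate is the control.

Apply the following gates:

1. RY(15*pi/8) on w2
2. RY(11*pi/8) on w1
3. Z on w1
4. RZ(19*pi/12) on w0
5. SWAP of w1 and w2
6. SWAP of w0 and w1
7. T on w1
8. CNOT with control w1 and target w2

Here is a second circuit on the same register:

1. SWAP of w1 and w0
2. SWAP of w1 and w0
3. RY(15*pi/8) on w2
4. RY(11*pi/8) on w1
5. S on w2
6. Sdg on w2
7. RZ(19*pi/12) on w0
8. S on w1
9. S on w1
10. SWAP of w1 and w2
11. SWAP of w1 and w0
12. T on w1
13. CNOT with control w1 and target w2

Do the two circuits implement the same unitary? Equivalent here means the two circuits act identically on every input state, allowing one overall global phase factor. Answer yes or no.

Yes — the two circuits implement the same unitary up to a global phase.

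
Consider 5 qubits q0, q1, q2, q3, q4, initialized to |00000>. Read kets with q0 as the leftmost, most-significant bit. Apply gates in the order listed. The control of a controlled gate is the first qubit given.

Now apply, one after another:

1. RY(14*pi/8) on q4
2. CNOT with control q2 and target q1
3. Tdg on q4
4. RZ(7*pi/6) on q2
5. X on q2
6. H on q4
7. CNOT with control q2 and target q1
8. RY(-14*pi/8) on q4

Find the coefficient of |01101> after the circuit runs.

The amplitude on |01101> is ((2 - sqrt(2))*exp(7*I*pi/12) + (sqrt(2) + 2)*exp(5*I*pi/6))*exp(7*I*pi/12)/4.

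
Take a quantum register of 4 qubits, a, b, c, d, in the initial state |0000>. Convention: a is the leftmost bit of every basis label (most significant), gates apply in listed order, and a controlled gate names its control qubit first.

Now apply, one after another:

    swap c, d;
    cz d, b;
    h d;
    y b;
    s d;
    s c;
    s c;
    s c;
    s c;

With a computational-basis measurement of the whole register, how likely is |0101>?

The probability of measuring |0101> is 1/2. Key observation: steps 6-9 multiply out to the identity, so the circuit reduces to the remaining gates.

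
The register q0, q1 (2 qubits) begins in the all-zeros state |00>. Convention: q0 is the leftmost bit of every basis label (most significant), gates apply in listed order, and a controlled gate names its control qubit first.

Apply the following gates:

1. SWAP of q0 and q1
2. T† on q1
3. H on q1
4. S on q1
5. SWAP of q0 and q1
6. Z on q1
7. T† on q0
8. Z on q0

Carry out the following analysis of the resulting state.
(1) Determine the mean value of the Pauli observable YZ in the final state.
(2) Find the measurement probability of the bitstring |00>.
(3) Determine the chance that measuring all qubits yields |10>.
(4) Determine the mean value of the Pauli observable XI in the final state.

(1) The observable YZ averages to -sqrt(2)/2.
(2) A full measurement returns |00> with probability 1/2.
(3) A full measurement returns |10> with probability 1/2.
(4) The expectation value of XI is -sqrt(2)/2.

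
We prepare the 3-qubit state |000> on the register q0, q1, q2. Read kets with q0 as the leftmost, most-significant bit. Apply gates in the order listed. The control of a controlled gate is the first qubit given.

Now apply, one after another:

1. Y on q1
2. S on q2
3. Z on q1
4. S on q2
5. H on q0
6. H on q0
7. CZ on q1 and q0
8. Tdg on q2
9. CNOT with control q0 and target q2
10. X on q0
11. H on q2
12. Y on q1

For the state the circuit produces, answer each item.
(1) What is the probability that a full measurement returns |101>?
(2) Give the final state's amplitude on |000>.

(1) The probability of measuring |101> is 1/2. Key observation: steps 5-6 multiply out to the identity, so the circuit reduces to the remaining gates.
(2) |000> carries amplitude 0 in the final state.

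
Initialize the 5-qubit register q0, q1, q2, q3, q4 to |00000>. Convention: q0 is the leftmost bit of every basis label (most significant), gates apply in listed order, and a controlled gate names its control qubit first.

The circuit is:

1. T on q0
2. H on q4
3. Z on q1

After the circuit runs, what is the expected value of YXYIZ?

In the final state, YXYIZ has expectation 0.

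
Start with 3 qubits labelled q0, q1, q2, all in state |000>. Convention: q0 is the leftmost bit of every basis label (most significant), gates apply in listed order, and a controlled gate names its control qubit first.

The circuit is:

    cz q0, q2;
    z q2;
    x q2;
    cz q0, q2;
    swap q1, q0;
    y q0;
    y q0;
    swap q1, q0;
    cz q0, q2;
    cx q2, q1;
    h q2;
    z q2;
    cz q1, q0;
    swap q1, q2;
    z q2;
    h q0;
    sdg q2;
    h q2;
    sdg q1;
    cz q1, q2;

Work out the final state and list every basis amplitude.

The resulting statevector has amplitude sqrt(2)*I/4 on |000>, -sqrt(2)*I/4 on |001>, sqrt(2)/4 on |010>, sqrt(2)/4 on |011>, sqrt(2)*I/4 on |100>, -sqrt(2)*I/4 on |101>, sqrt(2)/4 on |110>, sqrt(2)/4 on |111>. Key observation: gates 4-9 undo each other exactly, leaving only the rest of the circuit to track.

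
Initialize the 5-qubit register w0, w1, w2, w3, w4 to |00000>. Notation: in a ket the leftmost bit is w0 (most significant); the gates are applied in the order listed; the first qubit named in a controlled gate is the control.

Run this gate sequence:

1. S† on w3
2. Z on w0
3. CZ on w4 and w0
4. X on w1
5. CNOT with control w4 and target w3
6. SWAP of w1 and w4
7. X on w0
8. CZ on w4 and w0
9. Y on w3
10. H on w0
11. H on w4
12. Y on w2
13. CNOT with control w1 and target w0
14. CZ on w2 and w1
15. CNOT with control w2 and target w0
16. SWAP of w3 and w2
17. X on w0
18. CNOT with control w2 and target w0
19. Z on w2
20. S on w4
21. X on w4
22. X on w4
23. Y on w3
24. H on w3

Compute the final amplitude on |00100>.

|00100> carries amplitude -sqrt(2)*I/4 in the final state.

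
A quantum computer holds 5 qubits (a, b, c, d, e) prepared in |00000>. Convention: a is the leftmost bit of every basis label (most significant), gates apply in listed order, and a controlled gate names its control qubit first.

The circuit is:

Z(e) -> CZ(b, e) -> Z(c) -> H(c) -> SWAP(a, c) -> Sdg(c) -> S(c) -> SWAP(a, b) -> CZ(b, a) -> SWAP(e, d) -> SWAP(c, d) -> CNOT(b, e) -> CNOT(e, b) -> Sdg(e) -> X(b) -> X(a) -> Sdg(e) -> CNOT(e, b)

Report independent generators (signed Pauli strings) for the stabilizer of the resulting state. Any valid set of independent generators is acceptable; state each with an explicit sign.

The stabilizer group can be generated by -IXIIX, -ZIIII, -IZIIZ, +IIZII, +IIIZI, among other valid generating sets.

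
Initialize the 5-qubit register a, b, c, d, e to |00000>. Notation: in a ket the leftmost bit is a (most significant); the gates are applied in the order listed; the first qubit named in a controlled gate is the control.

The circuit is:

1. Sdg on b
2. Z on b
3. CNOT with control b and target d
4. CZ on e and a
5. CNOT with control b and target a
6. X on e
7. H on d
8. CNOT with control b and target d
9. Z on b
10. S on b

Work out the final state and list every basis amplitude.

The resulting statevector has amplitude sqrt(2)/2 on |00001>, sqrt(2)/2 on |00011>, and 0 on every other basis state.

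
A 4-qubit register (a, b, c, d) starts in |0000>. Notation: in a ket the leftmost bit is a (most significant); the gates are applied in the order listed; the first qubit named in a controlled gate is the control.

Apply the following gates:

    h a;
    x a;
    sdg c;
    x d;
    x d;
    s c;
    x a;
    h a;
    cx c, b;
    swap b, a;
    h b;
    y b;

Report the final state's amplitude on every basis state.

After the circuit, the state carries amplitude -sqrt(2)*I/2 on |0000>, sqrt(2)*I/2 on |0100>, and 0 on every other basis state. Key observation: gates 1-8 undo each other exactly, leaving only the rest of the circuit to track.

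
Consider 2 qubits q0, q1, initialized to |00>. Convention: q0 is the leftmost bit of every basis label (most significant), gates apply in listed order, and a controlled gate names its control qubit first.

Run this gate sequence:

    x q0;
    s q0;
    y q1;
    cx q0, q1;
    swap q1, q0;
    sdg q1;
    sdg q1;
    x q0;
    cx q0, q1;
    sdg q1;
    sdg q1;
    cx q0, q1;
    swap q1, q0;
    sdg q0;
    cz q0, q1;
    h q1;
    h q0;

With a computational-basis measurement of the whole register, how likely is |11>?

The probability of measuring |11> is 1/4.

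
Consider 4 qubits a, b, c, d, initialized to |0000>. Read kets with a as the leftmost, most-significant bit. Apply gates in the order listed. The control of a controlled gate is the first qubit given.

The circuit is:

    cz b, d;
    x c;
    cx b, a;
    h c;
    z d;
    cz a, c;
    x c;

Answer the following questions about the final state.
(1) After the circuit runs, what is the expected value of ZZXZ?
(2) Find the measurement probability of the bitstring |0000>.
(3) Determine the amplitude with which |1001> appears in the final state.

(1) The observable ZZXZ averages to -1.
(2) A full measurement returns |0000> with probability 1/2.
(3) |1001> carries amplitude 0 in the final state.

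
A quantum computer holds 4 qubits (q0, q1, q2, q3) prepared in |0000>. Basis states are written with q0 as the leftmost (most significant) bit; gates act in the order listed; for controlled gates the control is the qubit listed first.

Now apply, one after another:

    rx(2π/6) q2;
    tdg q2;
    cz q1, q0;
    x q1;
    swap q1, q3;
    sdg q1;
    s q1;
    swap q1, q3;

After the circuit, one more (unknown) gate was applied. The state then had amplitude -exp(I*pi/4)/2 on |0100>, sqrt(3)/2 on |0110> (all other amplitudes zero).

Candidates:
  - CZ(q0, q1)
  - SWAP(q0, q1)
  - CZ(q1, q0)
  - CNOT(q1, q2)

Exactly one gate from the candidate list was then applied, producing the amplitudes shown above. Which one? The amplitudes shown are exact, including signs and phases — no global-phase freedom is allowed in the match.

The applied gate was CNOT(q1, q2).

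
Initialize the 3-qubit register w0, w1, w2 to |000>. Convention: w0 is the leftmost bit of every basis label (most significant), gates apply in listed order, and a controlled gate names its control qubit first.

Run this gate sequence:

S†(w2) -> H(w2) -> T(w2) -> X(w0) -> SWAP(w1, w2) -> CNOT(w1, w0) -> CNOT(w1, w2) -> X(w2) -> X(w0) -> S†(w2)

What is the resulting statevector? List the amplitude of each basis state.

After the circuit, the state carries amplitude -sqrt(2)*I/2 on |001>, sqrt(2)*exp(I*pi/4)/2 on |110>, and 0 on every other basis state.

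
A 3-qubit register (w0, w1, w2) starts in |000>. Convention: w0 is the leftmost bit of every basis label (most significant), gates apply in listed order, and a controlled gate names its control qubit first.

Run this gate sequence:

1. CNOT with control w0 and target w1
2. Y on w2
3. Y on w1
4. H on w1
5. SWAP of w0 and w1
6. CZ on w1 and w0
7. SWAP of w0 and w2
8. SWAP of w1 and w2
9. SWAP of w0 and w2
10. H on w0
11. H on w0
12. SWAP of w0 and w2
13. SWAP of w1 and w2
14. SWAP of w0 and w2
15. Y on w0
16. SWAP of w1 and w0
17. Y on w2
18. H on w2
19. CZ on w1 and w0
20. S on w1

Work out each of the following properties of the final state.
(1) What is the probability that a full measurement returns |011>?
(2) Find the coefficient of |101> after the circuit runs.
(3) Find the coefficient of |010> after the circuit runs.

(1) The probability of measuring |011> is 1/4. Key observation: steps 7-14 multiply out to the identity, so the circuit reduces to the remaining gates.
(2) The amplitude on |101> is 0.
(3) The final state's coefficient on |010> equals -I/2.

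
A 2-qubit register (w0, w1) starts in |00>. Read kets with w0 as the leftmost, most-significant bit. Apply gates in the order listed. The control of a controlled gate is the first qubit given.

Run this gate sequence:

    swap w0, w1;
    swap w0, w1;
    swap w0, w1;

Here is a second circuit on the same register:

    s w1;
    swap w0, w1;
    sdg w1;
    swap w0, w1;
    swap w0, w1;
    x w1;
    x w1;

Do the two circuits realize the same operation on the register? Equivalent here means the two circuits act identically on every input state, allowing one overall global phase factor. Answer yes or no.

No: there is an input state on which the two circuits produce genuinely different outputs (not merely differing by a phase).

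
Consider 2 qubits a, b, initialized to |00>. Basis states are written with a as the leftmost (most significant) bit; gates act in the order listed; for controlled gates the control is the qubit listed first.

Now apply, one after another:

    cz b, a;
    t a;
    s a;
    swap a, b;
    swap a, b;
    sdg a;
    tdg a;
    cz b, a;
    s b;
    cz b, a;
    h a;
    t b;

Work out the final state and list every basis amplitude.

The final amplitudes are sqrt(2)/2 on |00>, 0 on |01>, sqrt(2)/2 on |10>, 0 on |11>.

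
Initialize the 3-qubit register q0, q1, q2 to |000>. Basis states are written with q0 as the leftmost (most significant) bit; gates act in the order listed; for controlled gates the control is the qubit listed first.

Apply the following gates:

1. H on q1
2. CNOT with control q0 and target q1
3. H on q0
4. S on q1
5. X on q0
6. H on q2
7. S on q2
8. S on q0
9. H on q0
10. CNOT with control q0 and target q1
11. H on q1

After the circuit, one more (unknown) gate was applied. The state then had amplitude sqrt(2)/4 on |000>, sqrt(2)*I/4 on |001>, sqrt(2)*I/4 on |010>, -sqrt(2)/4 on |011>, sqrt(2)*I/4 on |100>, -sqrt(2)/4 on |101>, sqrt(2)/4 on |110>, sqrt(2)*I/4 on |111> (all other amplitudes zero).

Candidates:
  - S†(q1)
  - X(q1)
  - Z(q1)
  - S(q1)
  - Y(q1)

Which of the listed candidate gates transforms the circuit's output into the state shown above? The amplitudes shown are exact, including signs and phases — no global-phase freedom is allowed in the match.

The unique candidate consistent with the amplitudes is X(q1).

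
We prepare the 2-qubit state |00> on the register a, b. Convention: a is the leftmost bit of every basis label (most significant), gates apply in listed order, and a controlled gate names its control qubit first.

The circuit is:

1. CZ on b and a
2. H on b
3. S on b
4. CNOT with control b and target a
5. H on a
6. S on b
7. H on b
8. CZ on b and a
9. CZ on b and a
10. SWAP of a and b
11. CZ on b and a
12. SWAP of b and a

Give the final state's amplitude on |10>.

The amplitude on |10> is sqrt(2)/2. Key observation: the block from step 8 through step 9 cancels to the identity and can be dropped.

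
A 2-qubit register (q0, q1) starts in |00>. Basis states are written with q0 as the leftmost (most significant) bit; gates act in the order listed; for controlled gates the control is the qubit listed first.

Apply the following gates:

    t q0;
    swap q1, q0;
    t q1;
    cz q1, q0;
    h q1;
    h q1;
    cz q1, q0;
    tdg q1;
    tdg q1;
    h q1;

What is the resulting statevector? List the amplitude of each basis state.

After the circuit, the state carries amplitude sqrt(2)/2 on |00>, sqrt(2)/2 on |01>, 0 on |10>, 0 on |11>. Key observation: the block from step 3 through step 8 cancels to the identity and can be dropped.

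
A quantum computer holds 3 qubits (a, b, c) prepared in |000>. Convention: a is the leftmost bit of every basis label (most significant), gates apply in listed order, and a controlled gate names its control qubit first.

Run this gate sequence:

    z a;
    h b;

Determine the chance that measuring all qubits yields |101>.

The probability of measuring |101> is 0.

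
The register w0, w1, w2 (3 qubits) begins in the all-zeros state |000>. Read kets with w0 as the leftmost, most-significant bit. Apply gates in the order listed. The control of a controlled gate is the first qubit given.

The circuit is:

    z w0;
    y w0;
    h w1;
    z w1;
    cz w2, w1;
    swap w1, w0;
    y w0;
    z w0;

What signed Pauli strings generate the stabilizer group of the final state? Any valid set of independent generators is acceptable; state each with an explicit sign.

One valid set of independent stabilizer generators is -XII, -IZI, +IIZ (any independent generating set of the same group is equally correct).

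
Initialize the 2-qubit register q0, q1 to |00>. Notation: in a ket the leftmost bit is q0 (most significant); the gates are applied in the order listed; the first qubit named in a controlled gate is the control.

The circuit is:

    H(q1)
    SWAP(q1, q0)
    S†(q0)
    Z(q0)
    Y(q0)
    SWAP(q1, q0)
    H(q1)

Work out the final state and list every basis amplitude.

The resulting statevector has amplitude 1/2 + I/2 on |00>, 1/2 - I/2 on |01>, 0 on |10>, 0 on |11>.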